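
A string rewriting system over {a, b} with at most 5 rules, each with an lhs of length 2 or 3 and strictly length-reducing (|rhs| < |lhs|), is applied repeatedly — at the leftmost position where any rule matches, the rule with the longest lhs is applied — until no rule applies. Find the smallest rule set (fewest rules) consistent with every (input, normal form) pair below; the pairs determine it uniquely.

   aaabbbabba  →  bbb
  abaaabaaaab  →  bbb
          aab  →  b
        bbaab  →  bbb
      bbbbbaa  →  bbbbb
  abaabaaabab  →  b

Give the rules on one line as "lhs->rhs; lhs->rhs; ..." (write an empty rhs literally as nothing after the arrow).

  | aaabbbabba => aabbbabba => abbbabba => bbbabba => bbbba => bbb
  | abaaabaaaab => baabaaaab => bbaaaab => bbaab => bbb
  | aab => ab => b
  | bbaab => bbb

ab->b; aba->b; ba->; baa->b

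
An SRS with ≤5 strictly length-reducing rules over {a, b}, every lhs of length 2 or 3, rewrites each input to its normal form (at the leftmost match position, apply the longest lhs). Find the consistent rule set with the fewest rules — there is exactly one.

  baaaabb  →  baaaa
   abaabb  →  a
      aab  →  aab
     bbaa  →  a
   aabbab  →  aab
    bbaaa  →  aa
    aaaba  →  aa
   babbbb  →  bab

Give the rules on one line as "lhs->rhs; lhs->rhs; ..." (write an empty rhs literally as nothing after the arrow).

  | baaaabb => baaaa
  | abaabb => abb => a
  | aab
  | bbaa => a

aba->; bb->; bba->; bbb->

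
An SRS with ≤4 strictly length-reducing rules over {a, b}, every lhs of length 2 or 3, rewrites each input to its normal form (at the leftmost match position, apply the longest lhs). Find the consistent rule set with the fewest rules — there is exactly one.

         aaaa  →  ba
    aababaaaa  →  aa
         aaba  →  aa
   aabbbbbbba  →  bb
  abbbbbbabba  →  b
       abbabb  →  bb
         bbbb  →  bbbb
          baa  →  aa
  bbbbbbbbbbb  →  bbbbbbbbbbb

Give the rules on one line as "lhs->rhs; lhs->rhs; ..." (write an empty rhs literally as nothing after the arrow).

aaa->b; ab->; baa->aa; bba->ab

  | aaaa => ba
  | aababaaaa => aabaaaa => aaaaa => baa => aa
  | aaba => aa
  | aabbbbbbba => abbbbbba => bbbbba => bbbab => babb => bb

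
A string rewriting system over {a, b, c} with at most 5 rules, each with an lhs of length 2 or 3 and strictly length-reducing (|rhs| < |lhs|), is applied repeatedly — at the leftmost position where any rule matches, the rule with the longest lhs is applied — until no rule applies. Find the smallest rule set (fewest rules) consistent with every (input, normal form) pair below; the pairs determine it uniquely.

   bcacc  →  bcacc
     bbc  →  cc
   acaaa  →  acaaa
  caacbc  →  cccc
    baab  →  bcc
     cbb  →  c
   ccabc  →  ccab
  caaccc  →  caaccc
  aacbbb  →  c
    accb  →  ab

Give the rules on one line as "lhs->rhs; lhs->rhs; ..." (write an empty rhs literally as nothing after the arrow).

  | bcacc
  | bbc => cc
  | acaaa
  | caacbc => caabc => cccc

aab->cc; abc->ab; bb->c; cb->b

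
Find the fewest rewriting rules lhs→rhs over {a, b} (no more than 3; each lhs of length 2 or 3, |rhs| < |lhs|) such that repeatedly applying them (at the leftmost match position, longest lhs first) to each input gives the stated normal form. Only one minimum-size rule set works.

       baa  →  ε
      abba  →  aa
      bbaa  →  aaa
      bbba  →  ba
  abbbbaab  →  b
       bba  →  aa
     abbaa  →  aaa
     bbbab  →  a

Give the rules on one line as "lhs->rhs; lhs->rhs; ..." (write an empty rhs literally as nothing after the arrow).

ab->b; baa->; bb->a

  | baa => ε
  | abba => bba => aa
  | bbaa => aaa
  | bbba => aba => ba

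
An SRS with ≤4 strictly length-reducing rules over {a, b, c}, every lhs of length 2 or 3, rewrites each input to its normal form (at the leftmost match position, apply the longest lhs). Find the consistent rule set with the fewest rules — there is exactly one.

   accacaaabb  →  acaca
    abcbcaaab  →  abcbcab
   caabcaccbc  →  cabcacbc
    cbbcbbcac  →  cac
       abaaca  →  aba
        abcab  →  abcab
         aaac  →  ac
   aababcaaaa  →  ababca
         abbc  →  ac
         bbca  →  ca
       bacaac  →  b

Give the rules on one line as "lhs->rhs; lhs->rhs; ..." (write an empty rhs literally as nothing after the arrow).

  | accacaaabb => acacaaabb => acacaabb => acacabb => acaca
  | abcbcaaab => abcbcaab => abcbcab
  | caabcaccbc => cabcaccbc => cabcacbc
  | cbbcbbcac => ccbbcac => cbbcac => ccac => cac

aa->a; bac->b; bb->; cc->c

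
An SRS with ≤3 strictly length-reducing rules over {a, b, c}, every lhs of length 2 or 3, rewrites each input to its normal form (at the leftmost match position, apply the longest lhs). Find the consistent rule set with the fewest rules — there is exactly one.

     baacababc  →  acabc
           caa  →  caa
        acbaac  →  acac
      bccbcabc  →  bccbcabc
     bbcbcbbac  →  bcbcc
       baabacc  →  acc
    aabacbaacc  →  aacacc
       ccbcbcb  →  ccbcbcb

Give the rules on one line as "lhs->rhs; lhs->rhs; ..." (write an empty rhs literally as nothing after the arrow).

  | baacababc => acababc => acabc
  | caa
  | acbaac => acac
  | bccbcabc

ba->; bb->b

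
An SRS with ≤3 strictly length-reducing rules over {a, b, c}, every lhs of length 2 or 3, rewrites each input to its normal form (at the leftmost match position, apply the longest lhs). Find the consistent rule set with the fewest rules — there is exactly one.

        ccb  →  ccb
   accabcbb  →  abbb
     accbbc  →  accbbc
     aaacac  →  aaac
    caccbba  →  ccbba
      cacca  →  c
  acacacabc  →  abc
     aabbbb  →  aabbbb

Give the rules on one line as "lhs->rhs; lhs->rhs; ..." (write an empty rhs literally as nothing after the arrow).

  | ccb
  | accabcbb => acbcbb => abbb
  | accbbc
  | aaacac => aaac

ca->; cbc->b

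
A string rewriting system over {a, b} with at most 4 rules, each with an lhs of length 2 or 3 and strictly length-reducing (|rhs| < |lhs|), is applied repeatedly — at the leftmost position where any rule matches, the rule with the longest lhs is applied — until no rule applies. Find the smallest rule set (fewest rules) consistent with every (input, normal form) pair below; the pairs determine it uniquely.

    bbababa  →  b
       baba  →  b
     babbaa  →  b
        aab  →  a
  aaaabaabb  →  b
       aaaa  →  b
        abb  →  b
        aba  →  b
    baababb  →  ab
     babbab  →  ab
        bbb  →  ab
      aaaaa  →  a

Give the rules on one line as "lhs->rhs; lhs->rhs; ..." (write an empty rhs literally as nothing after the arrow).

aa->b; ba->a; bb->a

  | bbababa => aababa => bbaba => aaba => bba => aa => b
  | baba => aba => aa => b
  | babbaa => abbaa => aaaa => baa => aa => b
  | aab => bb => a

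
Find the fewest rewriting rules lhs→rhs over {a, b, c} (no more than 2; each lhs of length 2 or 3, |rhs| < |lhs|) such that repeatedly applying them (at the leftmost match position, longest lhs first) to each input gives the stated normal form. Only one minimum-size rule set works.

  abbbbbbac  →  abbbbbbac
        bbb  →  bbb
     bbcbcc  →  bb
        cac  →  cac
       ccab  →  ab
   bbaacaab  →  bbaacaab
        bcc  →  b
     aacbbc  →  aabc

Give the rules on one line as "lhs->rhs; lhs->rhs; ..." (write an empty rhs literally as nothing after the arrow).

  | abbbbbbac
  | bbb
  | bbcbcc => bbcc => bb
  | cac

cb->; cc->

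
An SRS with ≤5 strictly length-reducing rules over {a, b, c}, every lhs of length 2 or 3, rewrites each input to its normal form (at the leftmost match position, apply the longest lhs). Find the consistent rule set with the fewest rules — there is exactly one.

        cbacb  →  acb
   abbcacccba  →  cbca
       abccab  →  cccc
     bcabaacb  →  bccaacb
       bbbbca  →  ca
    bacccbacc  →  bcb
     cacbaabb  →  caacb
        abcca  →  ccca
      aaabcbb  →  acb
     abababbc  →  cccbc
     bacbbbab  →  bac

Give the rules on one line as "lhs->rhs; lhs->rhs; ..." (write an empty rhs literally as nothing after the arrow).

  | cbacb => acb
  | abbcacccba => cbcacccba => cbccbcba => cbccba => cbca
  | abccab => cccab => cccc
  | bcabaacb => bccaacb

ab->c; acc->cb; bb->; cba->a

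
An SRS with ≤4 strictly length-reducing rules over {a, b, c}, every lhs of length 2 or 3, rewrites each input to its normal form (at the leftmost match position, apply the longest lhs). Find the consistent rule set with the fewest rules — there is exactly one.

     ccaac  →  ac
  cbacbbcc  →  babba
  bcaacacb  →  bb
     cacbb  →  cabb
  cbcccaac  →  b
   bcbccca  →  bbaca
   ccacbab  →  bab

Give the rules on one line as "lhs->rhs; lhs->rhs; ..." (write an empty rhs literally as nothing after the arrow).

aa->; cb->b; cc->a

  | ccaac => aaac => ac
  | cbacbbcc => bacbbcc => babbcc => babba
  | bcaacacb => bccacb => baacb => bcb => bb
  | cacbb => cabb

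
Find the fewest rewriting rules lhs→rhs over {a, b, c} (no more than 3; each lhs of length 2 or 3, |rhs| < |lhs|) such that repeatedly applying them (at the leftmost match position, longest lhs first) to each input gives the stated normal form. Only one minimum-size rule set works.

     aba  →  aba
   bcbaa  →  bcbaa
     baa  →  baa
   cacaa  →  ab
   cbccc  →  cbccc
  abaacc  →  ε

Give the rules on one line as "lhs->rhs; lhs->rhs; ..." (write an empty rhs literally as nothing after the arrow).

  | aba
  | bcbaa
  | baa
  | cacaa => caa => ab

ac->; bac->c; caa->ab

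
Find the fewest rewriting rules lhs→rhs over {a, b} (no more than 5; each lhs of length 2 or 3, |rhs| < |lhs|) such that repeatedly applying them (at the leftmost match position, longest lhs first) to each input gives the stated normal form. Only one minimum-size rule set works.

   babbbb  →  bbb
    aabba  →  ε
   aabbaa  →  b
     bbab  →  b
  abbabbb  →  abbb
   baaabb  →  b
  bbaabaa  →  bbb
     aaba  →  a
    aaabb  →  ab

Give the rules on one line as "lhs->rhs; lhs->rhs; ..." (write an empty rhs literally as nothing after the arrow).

aab->; ba->; baa->b; bab->

  | babbbb => bbb
  | aabba => ba => ε
  | aabbaa => baa => b
  | bbab => b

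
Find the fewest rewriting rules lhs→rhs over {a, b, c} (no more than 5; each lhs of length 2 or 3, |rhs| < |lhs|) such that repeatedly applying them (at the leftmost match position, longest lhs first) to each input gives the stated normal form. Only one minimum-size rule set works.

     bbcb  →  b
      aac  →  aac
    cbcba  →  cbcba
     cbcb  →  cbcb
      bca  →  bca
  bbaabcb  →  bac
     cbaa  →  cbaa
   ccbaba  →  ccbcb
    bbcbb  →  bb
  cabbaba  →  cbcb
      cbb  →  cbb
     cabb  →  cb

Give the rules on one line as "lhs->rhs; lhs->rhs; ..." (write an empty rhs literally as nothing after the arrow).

  | bbcb => bab => b
  | aac
  | cbcba
  | cbcb

ab->; aba->cb; acb->cc; bbc->ba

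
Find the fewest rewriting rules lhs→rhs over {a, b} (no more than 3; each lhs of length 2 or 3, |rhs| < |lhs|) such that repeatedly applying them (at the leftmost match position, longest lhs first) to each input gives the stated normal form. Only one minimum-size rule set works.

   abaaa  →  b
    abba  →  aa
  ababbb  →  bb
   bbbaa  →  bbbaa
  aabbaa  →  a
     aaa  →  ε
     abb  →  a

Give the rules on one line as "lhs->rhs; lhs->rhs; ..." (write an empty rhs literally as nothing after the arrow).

  | abaaa => baaa => b
  | abba => aa
  | ababbb => babbb => bab => bb
  | bbbaa

aaa->; ab->b; abb->a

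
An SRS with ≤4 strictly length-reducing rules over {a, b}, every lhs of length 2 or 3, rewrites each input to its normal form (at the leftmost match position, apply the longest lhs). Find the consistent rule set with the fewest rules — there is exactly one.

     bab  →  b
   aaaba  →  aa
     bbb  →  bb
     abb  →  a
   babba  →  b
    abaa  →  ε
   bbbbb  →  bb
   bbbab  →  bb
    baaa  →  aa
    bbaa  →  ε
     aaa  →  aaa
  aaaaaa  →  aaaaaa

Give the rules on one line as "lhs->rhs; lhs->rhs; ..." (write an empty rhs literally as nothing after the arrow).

  | bab => b
  | aaaba => aab => aa
  | bbb => bb
  | abb => ab => a

ab->a; aba->b; ba->; bbb->bb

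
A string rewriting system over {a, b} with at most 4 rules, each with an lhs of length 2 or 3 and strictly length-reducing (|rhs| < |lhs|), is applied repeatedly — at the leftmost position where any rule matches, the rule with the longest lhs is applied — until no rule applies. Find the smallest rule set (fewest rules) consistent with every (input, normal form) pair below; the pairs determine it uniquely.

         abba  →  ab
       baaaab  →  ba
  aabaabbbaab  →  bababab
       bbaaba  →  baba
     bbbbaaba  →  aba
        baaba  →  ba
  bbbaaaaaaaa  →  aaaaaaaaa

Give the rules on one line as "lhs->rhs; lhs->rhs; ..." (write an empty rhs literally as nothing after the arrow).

  | abba => ab
  | baaaab => baaba => bbaa => ba
  | aabaabbbaab => baaabbbaab => bababbaab => bababab
  | bbaaba => baba

aab->ba; bba->b; bbb->a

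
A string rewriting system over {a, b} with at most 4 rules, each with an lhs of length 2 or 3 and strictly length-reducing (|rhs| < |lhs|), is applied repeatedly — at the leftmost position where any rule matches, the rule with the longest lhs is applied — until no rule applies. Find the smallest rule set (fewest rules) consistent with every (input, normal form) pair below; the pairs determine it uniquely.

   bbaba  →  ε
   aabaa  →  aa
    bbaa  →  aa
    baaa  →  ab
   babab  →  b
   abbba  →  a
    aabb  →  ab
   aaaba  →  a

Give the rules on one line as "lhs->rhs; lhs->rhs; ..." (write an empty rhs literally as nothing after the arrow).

aaa->ab; aba->; abb->b; ba->a

  | bbaba => baba => aba => ε
  | aabaa => aa
  | bbaa => baa => aa
  | baaa => aaa => ab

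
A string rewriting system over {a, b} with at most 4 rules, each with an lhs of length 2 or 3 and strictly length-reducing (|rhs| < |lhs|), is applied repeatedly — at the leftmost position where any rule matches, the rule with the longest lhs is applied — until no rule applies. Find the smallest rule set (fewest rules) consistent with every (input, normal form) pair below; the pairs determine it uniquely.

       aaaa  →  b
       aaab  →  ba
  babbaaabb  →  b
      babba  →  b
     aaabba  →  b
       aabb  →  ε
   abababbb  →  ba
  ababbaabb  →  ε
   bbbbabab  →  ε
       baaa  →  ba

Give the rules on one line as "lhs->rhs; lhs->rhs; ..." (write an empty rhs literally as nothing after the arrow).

  | aaaa => baa => bb => b
  | aaab => bab => ba
  | babbaaabb => babaaabb => baaaabb => bbaabb => baabb => bbbb => b
  | babba => baba => baa => bb => b

aa->b; ab->a; bb->b; bbb->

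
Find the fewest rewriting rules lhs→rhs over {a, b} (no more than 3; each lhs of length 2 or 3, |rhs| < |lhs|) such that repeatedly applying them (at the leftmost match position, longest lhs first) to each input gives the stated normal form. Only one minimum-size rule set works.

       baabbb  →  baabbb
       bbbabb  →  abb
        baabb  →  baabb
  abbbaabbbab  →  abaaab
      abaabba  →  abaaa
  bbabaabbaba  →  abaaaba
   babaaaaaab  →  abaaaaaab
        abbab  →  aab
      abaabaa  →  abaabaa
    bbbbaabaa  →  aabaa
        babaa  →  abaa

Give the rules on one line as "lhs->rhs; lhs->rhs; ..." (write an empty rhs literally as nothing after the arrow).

  | baabbb
  | bbbabb => babb => abb
  | baabb
  | abbbaabbbab => abaabbbab => abaabab => abaaab

bab->ab; bba->a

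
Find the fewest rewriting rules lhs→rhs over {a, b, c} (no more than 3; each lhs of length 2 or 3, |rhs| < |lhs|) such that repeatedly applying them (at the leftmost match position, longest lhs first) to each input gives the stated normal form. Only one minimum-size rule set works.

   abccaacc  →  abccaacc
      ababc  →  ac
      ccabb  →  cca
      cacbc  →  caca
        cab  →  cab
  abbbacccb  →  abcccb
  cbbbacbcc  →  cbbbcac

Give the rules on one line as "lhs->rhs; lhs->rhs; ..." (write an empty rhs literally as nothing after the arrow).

  | abccaacc
  | ababc => abbc => ac
  | ccabb => cca
  | cacbc => caca

abb->a; ba->b; cbc->ca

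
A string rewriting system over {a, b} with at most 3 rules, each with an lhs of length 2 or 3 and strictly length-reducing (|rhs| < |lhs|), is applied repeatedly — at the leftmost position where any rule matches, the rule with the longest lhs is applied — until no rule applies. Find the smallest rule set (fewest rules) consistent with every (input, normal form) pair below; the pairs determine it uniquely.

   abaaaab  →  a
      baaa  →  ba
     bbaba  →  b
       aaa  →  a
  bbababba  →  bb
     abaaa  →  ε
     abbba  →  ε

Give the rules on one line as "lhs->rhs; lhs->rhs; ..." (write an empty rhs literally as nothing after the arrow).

  | abaaaab => aaaaab => aaab => ab => a
  | baaa => ba
  | bbaba => bba => b
  | aaa => a

aa->; ab->a; bba->b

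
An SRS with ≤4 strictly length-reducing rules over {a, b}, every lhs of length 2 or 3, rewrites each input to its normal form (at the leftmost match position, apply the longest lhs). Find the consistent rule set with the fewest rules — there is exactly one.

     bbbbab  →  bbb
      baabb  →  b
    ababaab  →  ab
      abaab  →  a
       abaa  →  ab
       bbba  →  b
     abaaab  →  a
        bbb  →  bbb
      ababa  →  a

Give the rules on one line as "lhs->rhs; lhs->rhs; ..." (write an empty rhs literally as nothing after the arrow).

aa->a; ba->b; bab->; bba->

  | bbbbab => bbb
  | baabb => babb => b
  | ababaab => aaab => aab => ab
  | abaab => abab => a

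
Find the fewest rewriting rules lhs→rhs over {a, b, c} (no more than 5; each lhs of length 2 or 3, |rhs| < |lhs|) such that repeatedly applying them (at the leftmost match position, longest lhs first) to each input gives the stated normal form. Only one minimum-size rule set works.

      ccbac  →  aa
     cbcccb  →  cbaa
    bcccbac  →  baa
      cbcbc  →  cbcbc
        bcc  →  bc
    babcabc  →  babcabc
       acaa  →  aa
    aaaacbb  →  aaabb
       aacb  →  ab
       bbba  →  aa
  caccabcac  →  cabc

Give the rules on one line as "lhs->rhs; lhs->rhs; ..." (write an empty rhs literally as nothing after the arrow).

  | ccbac => aaac => aa
  | cbcccb => cbccb => cbaa
  | bcccbac => bccbac => baaac => baa
  | cbcbc

ac->; bbb->a; cc->c; ccb->aa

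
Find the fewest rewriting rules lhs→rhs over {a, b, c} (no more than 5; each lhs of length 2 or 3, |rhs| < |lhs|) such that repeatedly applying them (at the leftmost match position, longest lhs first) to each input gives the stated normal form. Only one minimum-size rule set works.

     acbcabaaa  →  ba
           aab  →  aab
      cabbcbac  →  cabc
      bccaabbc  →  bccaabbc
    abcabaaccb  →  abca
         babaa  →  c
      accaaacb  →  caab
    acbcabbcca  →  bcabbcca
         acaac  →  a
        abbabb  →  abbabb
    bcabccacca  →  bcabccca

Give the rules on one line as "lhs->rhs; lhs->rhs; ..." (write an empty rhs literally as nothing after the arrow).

ac->; aca->cb; baa->ac; cb->a

  | acbcabaaa => bcabaaa => bcaaca => bcacb => bcb => ba
  | aab
  | cabbcbac => cabbaac => cabacc => cabc
  | bccaabbc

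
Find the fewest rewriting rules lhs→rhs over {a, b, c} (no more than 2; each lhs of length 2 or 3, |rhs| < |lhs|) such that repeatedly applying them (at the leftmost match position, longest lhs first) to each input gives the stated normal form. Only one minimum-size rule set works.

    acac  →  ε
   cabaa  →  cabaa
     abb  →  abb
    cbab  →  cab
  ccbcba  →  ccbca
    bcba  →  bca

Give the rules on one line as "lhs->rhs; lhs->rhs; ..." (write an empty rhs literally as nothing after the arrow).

  | acac => ac => ε
  | cabaa
  | abb
  | cbab => cab

ac->; cba->ca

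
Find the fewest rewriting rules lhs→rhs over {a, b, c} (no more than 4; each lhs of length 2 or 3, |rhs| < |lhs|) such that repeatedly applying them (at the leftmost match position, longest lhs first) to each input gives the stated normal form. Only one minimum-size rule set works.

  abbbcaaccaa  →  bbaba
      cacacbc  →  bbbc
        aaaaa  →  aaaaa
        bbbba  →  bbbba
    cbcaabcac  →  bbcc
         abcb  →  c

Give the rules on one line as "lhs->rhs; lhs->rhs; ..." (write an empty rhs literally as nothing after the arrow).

  | abbbcaaccaa => cbcaaccaa => bcaaccaa => bbaccaa => bbacba => bbaba
  | cacacbc => bcacbc => bbcbc => bbbc
  | aaaaa
  | bbbba

abb->c; ca->b; cb->b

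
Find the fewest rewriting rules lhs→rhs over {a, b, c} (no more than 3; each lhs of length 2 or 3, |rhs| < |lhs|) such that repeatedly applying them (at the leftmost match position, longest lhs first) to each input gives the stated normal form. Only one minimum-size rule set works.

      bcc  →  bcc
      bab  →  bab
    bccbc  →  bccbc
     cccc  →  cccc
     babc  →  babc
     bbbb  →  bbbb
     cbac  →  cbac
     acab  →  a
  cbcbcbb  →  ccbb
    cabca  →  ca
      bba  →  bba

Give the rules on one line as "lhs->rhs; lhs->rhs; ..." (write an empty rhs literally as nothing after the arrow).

  | bcc
  | bab
  | bccbc
  | cccc

bcb->; cab->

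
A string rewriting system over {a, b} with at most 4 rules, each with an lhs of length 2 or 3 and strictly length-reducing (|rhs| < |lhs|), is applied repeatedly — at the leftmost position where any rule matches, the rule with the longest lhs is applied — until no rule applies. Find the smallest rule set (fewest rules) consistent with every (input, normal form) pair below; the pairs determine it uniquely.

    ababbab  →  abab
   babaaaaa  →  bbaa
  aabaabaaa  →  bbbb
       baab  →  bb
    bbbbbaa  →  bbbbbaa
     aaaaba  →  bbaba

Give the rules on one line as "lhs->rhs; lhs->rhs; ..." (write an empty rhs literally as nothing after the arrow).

  | ababbab => abab
  | babaaaaa => babbbaa => bbaa
  | aabaabaaa => baabaaa => bbaaa => bbbb
  | baab => bb

aaa->bb; aab->b; abb->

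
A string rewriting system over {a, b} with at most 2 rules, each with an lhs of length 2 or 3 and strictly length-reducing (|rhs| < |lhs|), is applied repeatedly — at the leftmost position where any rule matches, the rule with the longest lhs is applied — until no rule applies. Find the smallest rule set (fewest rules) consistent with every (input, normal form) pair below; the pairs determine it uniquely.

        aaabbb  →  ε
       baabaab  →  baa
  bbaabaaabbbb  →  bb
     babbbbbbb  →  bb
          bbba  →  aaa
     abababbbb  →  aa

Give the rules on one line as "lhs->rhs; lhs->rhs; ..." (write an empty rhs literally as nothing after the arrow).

ab->; bbb->aa

  | aaabbb => aabb => ab => ε
  | baabaab => baaab => baa
  | bbaabaaabbbb => bbaaaabbbb => bbaaabbb => bbaabb => bbab => bb
  | babbbbbbb => bbbbbbb => aabbbb => abbb => bb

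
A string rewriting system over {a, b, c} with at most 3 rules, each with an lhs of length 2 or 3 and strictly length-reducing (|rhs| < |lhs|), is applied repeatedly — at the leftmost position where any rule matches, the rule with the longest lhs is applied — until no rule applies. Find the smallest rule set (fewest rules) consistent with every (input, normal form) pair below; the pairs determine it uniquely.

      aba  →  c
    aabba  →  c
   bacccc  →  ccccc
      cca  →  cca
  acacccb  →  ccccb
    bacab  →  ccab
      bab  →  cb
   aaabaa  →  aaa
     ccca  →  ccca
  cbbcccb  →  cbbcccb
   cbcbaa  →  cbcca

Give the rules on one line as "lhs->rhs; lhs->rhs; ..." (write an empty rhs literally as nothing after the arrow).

  | aba => ac => c
  | aabba => ba => c
  | bacccc => ccccc
  | cca

aab->; ac->c; ba->c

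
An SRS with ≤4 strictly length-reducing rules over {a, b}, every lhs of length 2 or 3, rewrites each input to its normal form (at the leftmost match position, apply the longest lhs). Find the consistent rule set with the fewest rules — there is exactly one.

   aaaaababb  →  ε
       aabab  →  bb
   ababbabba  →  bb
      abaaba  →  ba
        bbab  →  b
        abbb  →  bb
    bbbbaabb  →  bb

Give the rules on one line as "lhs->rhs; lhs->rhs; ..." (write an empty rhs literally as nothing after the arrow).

  | aaaaababb => aaaabbbb => aaabbb => aabb => ab => ε
  | aabab => abbb => bb
  | ababbabba => bbbbabba => bbbba => bb
  | abaaba => bbaba => ba

ab->; aba->bb; bba->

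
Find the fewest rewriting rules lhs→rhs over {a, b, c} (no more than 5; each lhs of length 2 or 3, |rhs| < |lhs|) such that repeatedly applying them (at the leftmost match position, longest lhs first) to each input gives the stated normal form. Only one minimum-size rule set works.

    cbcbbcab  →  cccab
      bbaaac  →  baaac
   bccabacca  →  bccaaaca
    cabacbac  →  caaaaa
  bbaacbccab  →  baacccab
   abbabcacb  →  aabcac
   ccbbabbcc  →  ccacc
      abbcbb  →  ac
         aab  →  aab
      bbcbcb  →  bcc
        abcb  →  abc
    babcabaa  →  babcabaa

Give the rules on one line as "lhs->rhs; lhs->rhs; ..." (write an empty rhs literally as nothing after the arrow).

  | cbcbbcab => ccbbcab => ccbcab => cccab
  | bbaaac => baaac
  | bccabacca => bccaaaca
  | cabacbac => caaabac => caaaaa

abb->a; bac->aa; bb->b; cb->c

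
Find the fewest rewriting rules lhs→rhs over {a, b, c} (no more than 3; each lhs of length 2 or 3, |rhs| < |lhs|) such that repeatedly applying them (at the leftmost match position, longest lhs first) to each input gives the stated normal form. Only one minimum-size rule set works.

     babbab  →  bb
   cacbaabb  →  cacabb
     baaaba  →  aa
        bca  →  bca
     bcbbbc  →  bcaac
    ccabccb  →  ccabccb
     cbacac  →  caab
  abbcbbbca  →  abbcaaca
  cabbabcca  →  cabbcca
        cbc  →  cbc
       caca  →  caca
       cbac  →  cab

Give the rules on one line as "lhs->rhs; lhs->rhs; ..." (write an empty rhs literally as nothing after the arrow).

ba->; bac->ab; bbb->aa

  | babbab => bbab => bb
  | cacbaabb => cacabb
  | baaaba => aaba => aa
  | bca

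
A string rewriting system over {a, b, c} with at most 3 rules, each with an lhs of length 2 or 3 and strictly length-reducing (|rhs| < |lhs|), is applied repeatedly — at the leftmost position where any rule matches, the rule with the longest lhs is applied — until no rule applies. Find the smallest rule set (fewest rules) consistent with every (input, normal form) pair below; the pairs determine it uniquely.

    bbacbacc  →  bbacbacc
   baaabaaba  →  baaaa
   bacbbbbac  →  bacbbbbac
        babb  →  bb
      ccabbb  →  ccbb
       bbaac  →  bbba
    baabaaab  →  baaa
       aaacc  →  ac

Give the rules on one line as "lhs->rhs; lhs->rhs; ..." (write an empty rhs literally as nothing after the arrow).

  | bbacbacc
  | baaabaaba => baaaaba => baaaa
  | bacbbbbac
  | babb => bb

aac->ba; ab->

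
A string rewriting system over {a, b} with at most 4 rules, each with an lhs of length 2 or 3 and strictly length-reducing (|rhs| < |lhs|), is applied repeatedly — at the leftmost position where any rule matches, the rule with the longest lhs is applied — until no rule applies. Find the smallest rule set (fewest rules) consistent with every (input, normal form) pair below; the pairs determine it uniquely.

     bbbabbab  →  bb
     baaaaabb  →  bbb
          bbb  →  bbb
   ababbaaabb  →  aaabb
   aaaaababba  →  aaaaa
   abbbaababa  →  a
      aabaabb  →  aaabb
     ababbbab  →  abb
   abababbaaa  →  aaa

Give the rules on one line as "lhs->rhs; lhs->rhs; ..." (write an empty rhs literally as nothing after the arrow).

aba->a; ba->b; bba->

  | bbbabbab => bbbab => bb
  | baaaaabb => baaaabb => baaabb => baabb => babb => bbb
  | bbb
  | ababbaaabb => abbaaabb => aaabb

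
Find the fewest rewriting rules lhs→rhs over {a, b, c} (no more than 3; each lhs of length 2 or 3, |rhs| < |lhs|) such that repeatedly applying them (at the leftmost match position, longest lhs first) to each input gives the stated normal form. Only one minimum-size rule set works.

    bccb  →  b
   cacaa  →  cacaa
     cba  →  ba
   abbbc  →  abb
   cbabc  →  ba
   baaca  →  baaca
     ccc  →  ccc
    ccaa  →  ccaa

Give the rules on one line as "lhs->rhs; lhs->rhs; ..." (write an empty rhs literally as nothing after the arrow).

bc->; cb->b

  | bccb => cb => b
  | cacaa
  | cba => ba
  | abbbc => abb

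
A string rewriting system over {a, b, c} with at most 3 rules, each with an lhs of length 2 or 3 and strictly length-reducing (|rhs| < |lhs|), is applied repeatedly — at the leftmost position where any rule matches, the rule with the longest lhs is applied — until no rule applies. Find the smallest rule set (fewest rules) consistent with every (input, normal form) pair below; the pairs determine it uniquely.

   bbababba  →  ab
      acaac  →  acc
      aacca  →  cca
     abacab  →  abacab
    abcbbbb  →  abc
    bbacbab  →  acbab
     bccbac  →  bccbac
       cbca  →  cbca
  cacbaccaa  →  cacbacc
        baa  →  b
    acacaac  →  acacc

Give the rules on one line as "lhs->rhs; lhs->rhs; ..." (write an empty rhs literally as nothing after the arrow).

aa->; bb->

  | bbababba => ababba => abaa => ab
  | acaac => acc
  | aacca => cca
  | abacab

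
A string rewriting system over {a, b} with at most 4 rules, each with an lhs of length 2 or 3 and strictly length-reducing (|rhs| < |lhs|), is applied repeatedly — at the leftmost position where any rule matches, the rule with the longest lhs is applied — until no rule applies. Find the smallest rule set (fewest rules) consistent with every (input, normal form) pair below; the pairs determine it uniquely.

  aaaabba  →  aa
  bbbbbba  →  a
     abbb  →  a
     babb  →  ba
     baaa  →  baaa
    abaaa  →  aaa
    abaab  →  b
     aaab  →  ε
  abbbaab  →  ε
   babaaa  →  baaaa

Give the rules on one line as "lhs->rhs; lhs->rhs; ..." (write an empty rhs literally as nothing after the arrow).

  | aaaabba => aabba => bba => aa
  | bbbbbba => abbbba => bbba => aba => a
  | abbb => bb => a
  | babb => bab => ba

aab->b; ab->; bab->ba; bb->a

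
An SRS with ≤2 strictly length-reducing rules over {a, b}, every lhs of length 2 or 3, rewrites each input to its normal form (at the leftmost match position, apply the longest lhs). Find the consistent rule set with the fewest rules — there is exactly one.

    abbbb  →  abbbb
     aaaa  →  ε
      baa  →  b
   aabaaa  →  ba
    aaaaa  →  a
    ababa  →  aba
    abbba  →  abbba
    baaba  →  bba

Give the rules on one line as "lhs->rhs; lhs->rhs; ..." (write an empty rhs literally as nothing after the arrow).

  | abbbb
  | aaaa => aa => ε
  | baa => b
  | aabaaa => baaa => ba

aa->; bab->b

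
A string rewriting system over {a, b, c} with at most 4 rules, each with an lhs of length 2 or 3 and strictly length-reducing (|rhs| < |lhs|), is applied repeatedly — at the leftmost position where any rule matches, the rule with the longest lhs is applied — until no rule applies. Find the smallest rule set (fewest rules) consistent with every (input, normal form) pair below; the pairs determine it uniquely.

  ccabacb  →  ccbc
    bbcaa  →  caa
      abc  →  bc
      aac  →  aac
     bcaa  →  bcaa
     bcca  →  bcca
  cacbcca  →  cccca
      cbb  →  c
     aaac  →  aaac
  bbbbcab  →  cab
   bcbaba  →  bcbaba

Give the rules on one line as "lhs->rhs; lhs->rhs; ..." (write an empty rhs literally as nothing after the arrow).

  | ccabacb => ccabc => ccbc
  | bbcaa => caa
  | abc => bc
  | aac

abc->bc; acb->c; bb->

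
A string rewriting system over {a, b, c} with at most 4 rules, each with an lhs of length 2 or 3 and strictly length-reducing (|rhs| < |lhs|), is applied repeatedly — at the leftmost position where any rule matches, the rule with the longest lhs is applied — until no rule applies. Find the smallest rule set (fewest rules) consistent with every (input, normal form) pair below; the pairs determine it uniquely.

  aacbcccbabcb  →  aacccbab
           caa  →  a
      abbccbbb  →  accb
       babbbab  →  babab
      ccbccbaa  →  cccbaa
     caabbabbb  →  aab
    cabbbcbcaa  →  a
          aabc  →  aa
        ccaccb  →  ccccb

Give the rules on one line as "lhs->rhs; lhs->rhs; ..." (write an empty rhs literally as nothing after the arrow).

bb->; bc->; ca->c; caa->a

  | aacbcccbabcb => aacccbabcb => aacccbab
  | caa => a
  | abbccbbb => accbbb => accb
  | babbbab => babab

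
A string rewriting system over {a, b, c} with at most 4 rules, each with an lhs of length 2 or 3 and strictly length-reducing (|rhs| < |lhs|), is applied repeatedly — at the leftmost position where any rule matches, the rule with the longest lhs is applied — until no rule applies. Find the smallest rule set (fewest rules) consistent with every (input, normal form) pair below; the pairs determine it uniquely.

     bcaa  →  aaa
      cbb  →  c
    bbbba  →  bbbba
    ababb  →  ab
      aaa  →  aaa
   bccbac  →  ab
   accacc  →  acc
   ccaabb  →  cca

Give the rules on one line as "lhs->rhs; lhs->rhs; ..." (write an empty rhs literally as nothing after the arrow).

  | bcaa => aaa
  | cbb => cb => c
  | bbbba
  | ababb => ab

abb->; bc->a; cac->b; cb->c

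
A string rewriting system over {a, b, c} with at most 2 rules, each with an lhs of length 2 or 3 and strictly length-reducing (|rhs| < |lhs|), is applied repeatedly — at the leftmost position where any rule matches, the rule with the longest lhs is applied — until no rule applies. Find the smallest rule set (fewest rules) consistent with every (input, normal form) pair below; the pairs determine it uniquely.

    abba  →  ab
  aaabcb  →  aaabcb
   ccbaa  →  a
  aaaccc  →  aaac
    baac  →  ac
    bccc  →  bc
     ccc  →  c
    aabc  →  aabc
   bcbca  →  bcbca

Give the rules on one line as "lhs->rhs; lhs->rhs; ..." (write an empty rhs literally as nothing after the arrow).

  | abba => ab
  | aaabcb
  | ccbaa => baa => a
  | aaaccc => aaac

ba->; cc->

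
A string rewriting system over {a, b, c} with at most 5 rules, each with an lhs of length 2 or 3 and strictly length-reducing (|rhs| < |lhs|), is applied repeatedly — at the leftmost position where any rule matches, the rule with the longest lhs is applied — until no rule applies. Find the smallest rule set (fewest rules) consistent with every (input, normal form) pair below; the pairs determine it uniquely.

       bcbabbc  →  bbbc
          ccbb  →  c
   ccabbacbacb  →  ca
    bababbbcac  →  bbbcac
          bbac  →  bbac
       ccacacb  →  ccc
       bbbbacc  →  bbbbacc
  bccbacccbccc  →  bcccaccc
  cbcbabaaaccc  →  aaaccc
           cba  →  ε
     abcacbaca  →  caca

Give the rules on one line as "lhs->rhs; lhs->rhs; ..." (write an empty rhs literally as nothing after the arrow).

ab->; caa->bc; cb->a; cba->

  | bcbabbc => bbbc
  | ccbb => cab => c
  | ccabbacbacb => ccbacbacb => ccbacb => ccb => ca
  | bababbbcac => babbbcac => bbbcac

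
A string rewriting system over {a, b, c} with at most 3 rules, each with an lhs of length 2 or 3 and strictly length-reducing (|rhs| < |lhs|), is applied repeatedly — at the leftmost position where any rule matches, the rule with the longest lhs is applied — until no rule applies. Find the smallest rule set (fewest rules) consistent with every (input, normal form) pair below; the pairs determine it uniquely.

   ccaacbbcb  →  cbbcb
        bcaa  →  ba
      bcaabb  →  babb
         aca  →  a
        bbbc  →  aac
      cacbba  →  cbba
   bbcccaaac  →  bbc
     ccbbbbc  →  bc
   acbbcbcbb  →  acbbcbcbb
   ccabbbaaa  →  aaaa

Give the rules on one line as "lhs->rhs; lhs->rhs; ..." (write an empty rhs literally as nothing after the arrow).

bbb->aa; ca->

  | ccaacbbcb => cacbbcb => cbbcb
  | bcaa => ba
  | bcaabb => babb
  | aca => a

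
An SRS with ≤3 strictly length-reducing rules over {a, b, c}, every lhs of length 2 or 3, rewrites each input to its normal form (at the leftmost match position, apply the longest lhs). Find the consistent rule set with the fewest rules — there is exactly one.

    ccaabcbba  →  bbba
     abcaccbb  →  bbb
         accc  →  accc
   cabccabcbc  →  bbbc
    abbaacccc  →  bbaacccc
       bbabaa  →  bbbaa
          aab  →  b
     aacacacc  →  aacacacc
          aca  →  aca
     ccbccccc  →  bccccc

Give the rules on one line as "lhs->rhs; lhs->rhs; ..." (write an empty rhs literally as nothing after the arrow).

ab->b; cb->b

  | ccaabcbba => ccabcbba => ccbcbba => cbcbba => bcbba => bbba
  | abcaccbb => bcaccbb => bcacbb => bcabb => bcbb => bbb
  | accc
  | cabccabcbc => cbccabcbc => bccabcbc => bccbcbc => bcbcbc => bbcbc => bbbc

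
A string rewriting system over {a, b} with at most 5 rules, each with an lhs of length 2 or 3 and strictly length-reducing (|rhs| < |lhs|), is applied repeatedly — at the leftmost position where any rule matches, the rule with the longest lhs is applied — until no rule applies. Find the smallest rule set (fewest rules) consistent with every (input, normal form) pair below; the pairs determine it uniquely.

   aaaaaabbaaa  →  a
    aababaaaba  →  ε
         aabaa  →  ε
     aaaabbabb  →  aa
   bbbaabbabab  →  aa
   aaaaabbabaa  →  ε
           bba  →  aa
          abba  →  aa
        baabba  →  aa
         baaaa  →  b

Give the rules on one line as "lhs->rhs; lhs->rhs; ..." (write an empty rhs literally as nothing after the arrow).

aaa->b; ab->a; ba->; bba->aa

  | aaaaaabbaaa => baaabbaaa => aabbaaa => aabaaa => aaaaa => baa => a
  | aababaaaba => aaabaaaba => bbaaaba => aaaaba => baba => ba => ε
  | aabaa => aaaa => ba => ε
  | aaaabbabb => babbabb => bbabb => aabb => aab => aa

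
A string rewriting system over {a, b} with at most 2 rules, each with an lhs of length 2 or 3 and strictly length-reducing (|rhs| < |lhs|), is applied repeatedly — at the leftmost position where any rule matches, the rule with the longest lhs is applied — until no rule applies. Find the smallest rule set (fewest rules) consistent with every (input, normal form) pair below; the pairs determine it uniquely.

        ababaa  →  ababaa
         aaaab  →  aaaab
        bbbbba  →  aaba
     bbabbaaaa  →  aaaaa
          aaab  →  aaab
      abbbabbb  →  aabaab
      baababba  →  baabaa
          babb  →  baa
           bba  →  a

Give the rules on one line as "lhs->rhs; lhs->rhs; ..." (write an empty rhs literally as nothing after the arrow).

bb->a; bba->a

  | ababaa
  | aaaab
  | bbbbba => abbba => aaba
  | bbabbaaaa => abbaaaa => aaaaa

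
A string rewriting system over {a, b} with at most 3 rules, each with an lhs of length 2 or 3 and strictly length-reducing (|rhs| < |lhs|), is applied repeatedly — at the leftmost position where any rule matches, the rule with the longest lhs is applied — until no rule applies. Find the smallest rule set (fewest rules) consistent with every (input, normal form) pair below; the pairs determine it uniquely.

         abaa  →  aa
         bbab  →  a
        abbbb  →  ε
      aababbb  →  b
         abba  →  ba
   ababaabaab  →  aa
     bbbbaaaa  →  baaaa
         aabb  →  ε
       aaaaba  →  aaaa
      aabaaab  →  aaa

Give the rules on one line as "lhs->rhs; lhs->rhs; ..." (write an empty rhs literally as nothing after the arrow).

  | abaa => aa
  | bbab => aab => a
  | abbbb => bbb => ab => ε
  | aababbb => aabbb => abb => b

ab->; bb->a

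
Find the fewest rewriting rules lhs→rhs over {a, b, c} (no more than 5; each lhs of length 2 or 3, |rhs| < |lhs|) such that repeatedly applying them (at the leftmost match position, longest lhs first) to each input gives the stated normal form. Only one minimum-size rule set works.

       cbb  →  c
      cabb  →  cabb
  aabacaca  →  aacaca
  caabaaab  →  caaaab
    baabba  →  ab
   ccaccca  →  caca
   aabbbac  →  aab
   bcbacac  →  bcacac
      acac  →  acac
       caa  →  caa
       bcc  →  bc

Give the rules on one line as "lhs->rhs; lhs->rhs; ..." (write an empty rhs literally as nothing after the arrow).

ba->; bbc->b; cb->c; cc->c

  | cbb => cb => c
  | cabb
  | aabacaca => aacaca
  | caabaaab => caaaab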